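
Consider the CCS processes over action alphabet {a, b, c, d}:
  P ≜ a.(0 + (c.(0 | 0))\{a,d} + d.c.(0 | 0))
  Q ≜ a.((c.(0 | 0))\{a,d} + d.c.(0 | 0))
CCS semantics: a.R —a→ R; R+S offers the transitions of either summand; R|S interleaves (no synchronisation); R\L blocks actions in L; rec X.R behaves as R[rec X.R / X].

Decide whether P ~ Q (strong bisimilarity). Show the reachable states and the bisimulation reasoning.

Reachable graph of P (5 states):
  u0 = a.(0 + (c.(0 | 0))\{a,d} + d.c.(0 | 0)) ⊢ =a=> u1
  u1 = 0 + (c.(0 | 0))\{a,d} + d.c.(0 | 0) ⊢ =c=> u2, =d=> u3
  u2 = (0 | 0)\{a,d} ⊢ ·
  u3 = c.(0 | 0) ⊢ =c=> u4
  u4 = 0 | 0 ⊢ ·
Reachable graph of Q (5 states):
  v0 = a.((c.(0 | 0))\{a,d} + d.c.(0 | 0)) ⊢ =a=> v1
  v1 = (c.(0 | 0))\{a,d} + d.c.(0 | 0) ⊢ =c=> v2, =d=> v3
  v2 = (0 | 0)\{a,d} ⊢ ·
  v3 = c.(0 | 0) ⊢ =c=> v4
  v4 = 0 | 0 ⊢ ·
Coarsest stable partition (strong bisimilarity classes):
  B0 = {u0, v0}
  B1 = {u1, v1}
  B2 = {u3, v3}
  B3 = {u2, u4, v2, v4}
u0 ∈ B0, v0 ∈ B0 → same block

bisimilar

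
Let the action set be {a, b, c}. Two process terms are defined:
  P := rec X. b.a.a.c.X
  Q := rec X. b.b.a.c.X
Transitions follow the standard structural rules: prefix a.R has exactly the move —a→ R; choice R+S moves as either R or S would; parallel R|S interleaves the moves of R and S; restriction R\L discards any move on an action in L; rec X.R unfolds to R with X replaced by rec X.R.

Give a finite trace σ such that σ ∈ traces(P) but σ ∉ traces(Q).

ba

Reachable graph of P (4 states):
  p0 = rec X. b.a.a.c.X | ··b··> p1
  p1 = a.a.c.(rec X. b.a.a.c.X) | ··a··> p2
  p2 = a.c.(rec X. b.a.a.c.X) | ··a··> p3
  p3 = c.(rec X. b.a.a.c.X) | ··c··> p0
Reachable graph of Q (4 states):
  q0 = rec X. b.b.a.c.X | ··b··> q1
  q1 = b.a.c.(rec X. b.b.a.c.X) | ··b··> q2
  q2 = a.c.(rec X. b.b.a.c.X) | ··a··> q3
  q3 = c.(rec X. b.b.a.c.X) | ··c··> q0
Run σ = ⟨ba⟩ on P: start {p0}
  [1] b ⇒ {p1}
  [2] a ⇒ {p2}
  P completes σ.
Run σ = ⟨ba⟩ on Q: start {q0}
  [1] b ⇒ {q1}
  [2] a ⇒ ∅  — Q cannot continue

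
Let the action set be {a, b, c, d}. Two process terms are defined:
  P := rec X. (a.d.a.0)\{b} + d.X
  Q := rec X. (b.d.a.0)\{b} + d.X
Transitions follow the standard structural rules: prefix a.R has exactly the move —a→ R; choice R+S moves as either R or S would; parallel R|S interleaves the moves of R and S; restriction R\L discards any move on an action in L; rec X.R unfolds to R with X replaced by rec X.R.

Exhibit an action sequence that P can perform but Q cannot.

a

LTS(P): 4 reachable states
  m0 = rec X. (a.d.a.0)\{b} + d.X has moves --a--▸ m1, --d--▸ m0
  m1 = (d.a.0)\{b} has moves --d--▸ m2
  m2 = (a.0)\{b} has moves --a--▸ m3
  m3 = 0\{b} has moves ∅
LTS(Q): 1 reachable states
  n0 = rec X. (b.d.a.0)\{b} + d.X has moves --d--▸ n0
Trace ⟨a⟩ through P, begin at {m0}:
  [1] a ⇒ {m1}
  ✓ P
Trace ⟨a⟩ through Q, begin at {n0}:
  [1] a ⇒ no successor for Q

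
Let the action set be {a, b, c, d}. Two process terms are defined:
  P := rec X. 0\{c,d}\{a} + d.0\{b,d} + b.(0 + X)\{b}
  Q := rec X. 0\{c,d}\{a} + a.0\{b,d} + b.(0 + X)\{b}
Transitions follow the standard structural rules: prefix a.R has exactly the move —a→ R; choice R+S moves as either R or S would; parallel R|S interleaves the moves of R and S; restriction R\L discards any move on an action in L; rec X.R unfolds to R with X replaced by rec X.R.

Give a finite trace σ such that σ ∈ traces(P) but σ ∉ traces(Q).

P's transition system — 4 states:
  u0 = rec X. 0\{c,d}\{a} + d.0\{b,d} + b.(0 + X)\{b} → --b--▸ u1, --d--▸ u2
  u1 = (0 + (rec X. 0\{c,d}\{a} + d.0\{b,d} + b.(0 + X)\{b}))\{b} → --d--▸ u3
  u2 = 0\{b,d} → deadlocked
  u3 = 0\{b,d}\{b} → deadlocked
Q's transition system — 4 states:
  v0 = rec X. 0\{c,d}\{a} + a.0\{b,d} + b.(0 + X)\{b} → --a--▸ v1, --b--▸ v2
  v1 = 0\{b,d} → deadlocked
  v2 = (0 + (rec X. 0\{c,d}\{a} + a.0\{b,d} + b.(0 + X)\{b}))\{b} → --a--▸ v3
  v3 = 0\{b,d}\{b} → deadlocked
Executing d from P (initial set {u0}):
  after d @ step 1: {u2}
  ✓ P
Executing d from Q (initial set {v0}):
  after d @ step 1: no successor for Q

d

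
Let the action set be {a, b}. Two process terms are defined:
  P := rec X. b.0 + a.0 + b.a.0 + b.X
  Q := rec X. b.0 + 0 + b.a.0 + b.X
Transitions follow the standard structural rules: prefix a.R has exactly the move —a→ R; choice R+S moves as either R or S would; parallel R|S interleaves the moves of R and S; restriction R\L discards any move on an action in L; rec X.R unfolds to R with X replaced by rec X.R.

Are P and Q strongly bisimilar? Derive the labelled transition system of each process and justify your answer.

not bisimilar

LTS(P): 3 reachable states
  m0 = rec X. b.0 + a.0 + b.a.0 + b.X has moves --a--▸ m1, --b--▸ m0, --b--▸ m1, --b--▸ m2
  m1 = 0 has moves stopped
  m2 = a.0 has moves --a--▸ m1
LTS(Q): 3 reachable states
  n0 = rec X. b.0 + 0 + b.a.0 + b.X has moves --b--▸ n0, --b--▸ n1, --b--▸ n2
  n1 = 0 has moves stopped
  n2 = a.0 has moves --a--▸ n1
Bisimilarity quotient blocks:
  B0 = {m0}
  B1 = {m1, n1}
  B2 = {m2, n2}
  B3 = {n0}
m0 ∈ B0, n0 ∈ B3 → different blocks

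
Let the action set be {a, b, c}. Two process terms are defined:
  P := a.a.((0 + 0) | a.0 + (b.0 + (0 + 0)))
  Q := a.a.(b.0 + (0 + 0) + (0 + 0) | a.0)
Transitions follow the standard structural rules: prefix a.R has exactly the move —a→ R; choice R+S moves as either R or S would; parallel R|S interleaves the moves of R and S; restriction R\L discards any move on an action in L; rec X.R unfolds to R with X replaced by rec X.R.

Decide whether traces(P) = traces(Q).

traces(P) = traces(Q)

Reachable graph of P (5 states):
  s0 = a.a.((0 + 0) | a.0 + (b.0 + (0 + 0))) :: --a--▸ s1
  s1 = a.((0 + 0) | a.0 + (b.0 + (0 + 0))) :: --a--▸ s2
  s2 = (0 + 0) | a.0 + (b.0 + (0 + 0)) :: --a--▸ s3, --b--▸ s4
  s3 = (0 + 0) | 0 :: ·
  s4 = 0 :: ·
Reachable graph of Q (5 states):
  t0 = a.a.(b.0 + (0 + 0) + (0 + 0) | a.0) :: --a--▸ t1
  t1 = a.(b.0 + (0 + 0) + (0 + 0) | a.0) :: --a--▸ t2
  t2 = b.0 + (0 + 0) + (0 + 0) | a.0 :: --a--▸ t3, --b--▸ t4
  t3 = (0 + 0) | 0 :: ·
  t4 = 0 :: ·
Bisimilarity quotient blocks:
  B0 = {s0, t0}
  B1 = {s1, t1}
  B2 = {s2, t2}
  B3 = {s3, s4, t3, t4}
s0 ∈ B0, t0 ∈ B0 → same block
Bisimilar ⇒ trace-equivalent.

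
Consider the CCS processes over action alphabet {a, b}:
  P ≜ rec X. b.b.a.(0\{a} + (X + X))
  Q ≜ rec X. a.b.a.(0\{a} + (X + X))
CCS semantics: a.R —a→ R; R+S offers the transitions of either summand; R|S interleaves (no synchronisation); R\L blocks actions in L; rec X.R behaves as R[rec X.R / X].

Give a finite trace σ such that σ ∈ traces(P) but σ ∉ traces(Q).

b

Reachable graph of P (4 states):
  m0 = rec X. b.b.a.(0\{a} + (X + X)) | -b-> m1
  m1 = b.a.(0\{a} + ((rec X. b.b.a.(0\{a} + (X + X))) + (rec X. b.b.a.(0\{a} + (X + X))))) | -b-> m2
  m2 = a.(0\{a} + ((rec X. b.b.a.(0\{a} + (X + X))) + (rec X. b.b.a.(0\{a} + (X + X))))) | -a-> m3
  m3 = 0\{a} + ((rec X. b.b.a.(0\{a} + (X + X))) + (rec X. b.b.a.(0\{a} + (X + X)))) | -b-> m1
Reachable graph of Q (4 states):
  n0 = rec X. a.b.a.(0\{a} + (X + X)) | -a-> n1
  n1 = b.a.(0\{a} + ((rec X. a.b.a.(0\{a} + (X + X))) + (rec X. a.b.a.(0\{a} + (X + X))))) | -b-> n2
  n2 = a.(0\{a} + ((rec X. a.b.a.(0\{a} + (X + X))) + (rec X. a.b.a.(0\{a} + (X + X))))) | -a-> n3
  n3 = 0\{a} + ((rec X. a.b.a.(0\{a} + (X + X))) + (rec X. a.b.a.(0\{a} + (X + X)))) | -a-> n1
Run σ = ⟨b⟩ on P: start {m0}
  step 1 (b): {m1}
  — P admits the full trace.
Run σ = ⟨b⟩ on Q: start {n0}
  step 1 (b): ∅  — Q cannot continue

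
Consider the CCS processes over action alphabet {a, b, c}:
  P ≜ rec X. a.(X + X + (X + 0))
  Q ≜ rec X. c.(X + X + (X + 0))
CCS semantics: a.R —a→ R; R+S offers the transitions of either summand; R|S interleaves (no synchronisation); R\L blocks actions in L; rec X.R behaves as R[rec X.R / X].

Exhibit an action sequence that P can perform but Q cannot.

LTS(P): 2 reachable states
  s0 = rec X. a.(X + X + (X + 0)) ⊢ ··a··> s1
  s1 = (rec X. a.(X + X + (X + 0))) + (rec X. a.(X + X + (X + 0))) + ((rec X. a.(X + X + (X + 0))) + 0) ⊢ ··a··> s1
LTS(Q): 2 reachable states
  t0 = rec X. c.(X + X + (X + 0)) ⊢ ··c··> t1
  t1 = (rec X. c.(X + X + (X + 0))) + (rec X. c.(X + X + (X + 0))) + ((rec X. c.(X + X + (X + 0))) + 0) ⊢ ··c··> t1
Trace ⟨a⟩ through P, begin at {s0}:
  [1] a ⇒ {s1}
  ✓ P
Trace ⟨a⟩ through Q, begin at {t0}:
  [1] a ⇒ ∅ (Q stuck)

a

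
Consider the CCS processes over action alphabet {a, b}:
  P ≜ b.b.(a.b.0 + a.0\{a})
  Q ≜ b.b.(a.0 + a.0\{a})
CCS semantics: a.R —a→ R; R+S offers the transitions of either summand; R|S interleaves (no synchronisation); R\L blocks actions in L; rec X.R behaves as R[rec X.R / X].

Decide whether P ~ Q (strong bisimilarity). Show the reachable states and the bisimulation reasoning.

LTS(P): 6 reachable states
  p0 = b.b.(a.b.0 + a.0\{a}) :: —b→ p1
  p1 = b.(a.b.0 + a.0\{a}) :: —b→ p2
  p2 = a.b.0 + a.0\{a} :: —a→ p3, —a→ p4
  p3 = 0\{a} :: stopped
  p4 = b.0 :: —b→ p5
  p5 = 0 :: stopped
LTS(Q): 5 reachable states
  q0 = b.b.(a.0 + a.0\{a}) :: —b→ q1
  q1 = b.(a.0 + a.0\{a}) :: —b→ q2
  q2 = a.0 + a.0\{a} :: —a→ q3, —a→ q4
  q3 = 0 :: stopped
  q4 = 0\{a} :: stopped
Coarsest stable partition (strong bisimilarity classes):
  B0 = {p0}
  B1 = {p1}
  B2 = {p2}
  B3 = {p4}
  B4 = {p3, p5, q3, q4}
  B5 = {q0}
  B6 = {q1}
  B7 = {q2}
p0 ∈ B0, q0 ∈ B5 → different blocks

NO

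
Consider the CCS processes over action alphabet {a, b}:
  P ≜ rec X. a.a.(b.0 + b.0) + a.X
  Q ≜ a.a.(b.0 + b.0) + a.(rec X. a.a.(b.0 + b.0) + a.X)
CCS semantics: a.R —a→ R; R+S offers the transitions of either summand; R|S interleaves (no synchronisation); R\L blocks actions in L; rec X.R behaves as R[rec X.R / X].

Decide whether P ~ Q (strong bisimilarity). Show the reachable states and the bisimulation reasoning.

bisimilar

P's transition system — 4 states:
  m0 = rec X. a.a.(b.0 + b.0) + a.X | ··a··> m0, ··a··> m1
  m1 = a.(b.0 + b.0) | ··a··> m2
  m2 = b.0 + b.0 | ··b··> m3
  m3 = 0 | (no moves)
Q's transition system — 5 states:
  n0 = a.a.(b.0 + b.0) + a.(rec X. a.a.(b.0 + b.0) + a.X) | ··a··> n1, ··a··> n2
  n1 = a.(b.0 + b.0) | ··a··> n3
  n2 = rec X. a.a.(b.0 + b.0) + a.X | ··a··> n1, ··a··> n2
  n3 = b.0 + b.0 | ··b··> n4
  n4 = 0 | (no moves)
Coarsest stable partition (strong bisimilarity classes):
  B0 = {m0, n0, n2}
  B1 = {m1, n1}
  B2 = {m2, n3}
  B3 = {m3, n4}
m0 ∈ B0, n0 ∈ B0 → same block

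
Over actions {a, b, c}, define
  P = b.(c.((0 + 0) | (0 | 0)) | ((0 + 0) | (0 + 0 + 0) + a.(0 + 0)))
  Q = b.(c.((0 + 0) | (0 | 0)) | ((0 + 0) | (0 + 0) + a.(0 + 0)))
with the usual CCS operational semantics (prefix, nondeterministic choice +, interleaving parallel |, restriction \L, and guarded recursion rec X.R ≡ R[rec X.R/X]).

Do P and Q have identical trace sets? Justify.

P's transition system — 5 states:
  m0 = b.(c.((0 + 0) | (0 | 0)) | ((0 + 0) | (0 + 0 + 0) + a.(0 + 0))) → ··b··> m1
  m1 = c.((0 + 0) | (0 | 0)) | ((0 + 0) | (0 + 0 + 0) + a.(0 + 0)) → ··a··> m2, ··c··> m3
  m2 = c.((0 + 0) | (0 | 0)) | (0 + 0) → ··c··> m4
  m3 = (0 + 0) | (0 | 0) | ((0 + 0) | (0 + 0 + 0) + a.(0 + 0)) → ··a··> m4
  m4 = (0 + 0) | (0 | 0) | (0 + 0) → deadlocked
Q's transition system — 5 states:
  n0 = b.(c.((0 + 0) | (0 | 0)) | ((0 + 0) | (0 + 0) + a.(0 + 0))) → ··b··> n1
  n1 = c.((0 + 0) | (0 | 0)) | ((0 + 0) | (0 + 0) + a.(0 + 0)) → ··a··> n2, ··c··> n3
  n2 = c.((0 + 0) | (0 | 0)) | (0 + 0) → ··c··> n4
  n3 = (0 + 0) | (0 | 0) | ((0 + 0) | (0 + 0) + a.(0 + 0)) → ··a··> n4
  n4 = (0 + 0) | (0 | 0) | (0 + 0) → deadlocked
Partition-refinement fixed point:
  B0 = {m0, n0}
  B1 = {m1, n1}
  B2 = {m3, n3}
  B3 = {m4, n4}
  B4 = {m2, n2}
m0 ∈ B0, n0 ∈ B0 → same block
Bisimilar ⇒ trace-equivalent.

trace-equivalent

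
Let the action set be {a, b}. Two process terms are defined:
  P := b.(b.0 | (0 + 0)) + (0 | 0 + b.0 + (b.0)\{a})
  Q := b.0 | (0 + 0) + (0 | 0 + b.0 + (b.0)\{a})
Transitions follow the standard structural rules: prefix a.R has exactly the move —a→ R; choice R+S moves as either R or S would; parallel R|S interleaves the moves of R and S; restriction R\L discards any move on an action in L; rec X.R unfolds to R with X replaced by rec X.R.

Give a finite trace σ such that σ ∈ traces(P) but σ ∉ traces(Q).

LTS(P): 5 reachable states
  m0 = b.(b.0 | (0 + 0)) + (0 | 0 + b.0 + (b.0)\{a}) → --b--▸ m1, --b--▸ m2, --b--▸ m3
  m1 = 0 → stopped
  m2 = 0\{a} → stopped
  m3 = b.0 | (0 + 0) → --b--▸ m4
  m4 = 0 | (0 + 0) → stopped
LTS(Q): 4 reachable states
  n0 = b.0 | (0 + 0) + (0 | 0 + b.0 + (b.0)\{a}) → --b--▸ n1, --b--▸ n2, --b--▸ n3
  n1 = 0 → stopped
  n2 = 0 | (0 + 0) → stopped
  n3 = 0\{a} → stopped
Trace ⟨bb⟩ through P, begin at {m0}:
  [1] b ⇒ {m1, m2, m3}
  [2] b ⇒ {m4}
  ✓ P
Trace ⟨bb⟩ through Q, begin at {n0}:
  [1] b ⇒ {n1, n2, n3}
  [2] b ⇒ ∅  — Q cannot continue

bb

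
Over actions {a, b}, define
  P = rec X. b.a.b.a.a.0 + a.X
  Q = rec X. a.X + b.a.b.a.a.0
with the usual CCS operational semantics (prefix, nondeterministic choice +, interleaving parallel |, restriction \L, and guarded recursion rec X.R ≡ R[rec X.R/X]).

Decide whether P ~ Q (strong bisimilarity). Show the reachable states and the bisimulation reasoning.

LTS(P): 6 reachable states
  m0 = rec X. b.a.b.a.a.0 + a.X | --a--▸ m0, --b--▸ m1
  m1 = a.b.a.a.0 | --a--▸ m2
  m2 = b.a.a.0 | --b--▸ m3
  m3 = a.a.0 | --a--▸ m4
  m4 = a.0 | --a--▸ m5
  m5 = 0 | ·
LTS(Q): 6 reachable states
  n0 = rec X. a.X + b.a.b.a.a.0 | --a--▸ n0, --b--▸ n1
  n1 = a.b.a.a.0 | --a--▸ n2
  n2 = b.a.a.0 | --b--▸ n3
  n3 = a.a.0 | --a--▸ n4
  n4 = a.0 | --a--▸ n5
  n5 = 0 | ·
Partition-refinement fixed point:
  B0 = {m0, n0}
  B1 = {m1, n1}
  B2 = {m2, n2}
  B3 = {m3, n3}
  B4 = {m4, n4}
  B5 = {m5, n5}
m0 ∈ B0, n0 ∈ B0 → same block

P ~ Q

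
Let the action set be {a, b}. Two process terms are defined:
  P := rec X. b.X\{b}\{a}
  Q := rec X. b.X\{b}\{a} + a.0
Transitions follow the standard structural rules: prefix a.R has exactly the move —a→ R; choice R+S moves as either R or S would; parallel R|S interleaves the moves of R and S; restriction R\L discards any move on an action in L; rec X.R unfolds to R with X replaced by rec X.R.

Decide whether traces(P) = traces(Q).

traces(P) ≠ traces(Q) — witness ⟨a⟩

Reachable graph of P (2 states):
  s0 = rec X. b.X\{b}\{a} | -b-> s1
  s1 = (rec X. b.X\{b}\{a})\{b}\{a} | ∅
Reachable graph of Q (3 states):
  t0 = rec X. b.X\{b}\{a} + a.0 | -a-> t1, -b-> t2
  t1 = 0 | ∅
  t2 = (rec X. b.X\{b}\{a} + a.0)\{b}\{a} | ∅
Executing a from Q (initial set {t0}):
  step 1 (a): {t1}
  ✓ Q
Executing a from P (initial set {s0}):
  step 1 (a): ∅  — P cannot continue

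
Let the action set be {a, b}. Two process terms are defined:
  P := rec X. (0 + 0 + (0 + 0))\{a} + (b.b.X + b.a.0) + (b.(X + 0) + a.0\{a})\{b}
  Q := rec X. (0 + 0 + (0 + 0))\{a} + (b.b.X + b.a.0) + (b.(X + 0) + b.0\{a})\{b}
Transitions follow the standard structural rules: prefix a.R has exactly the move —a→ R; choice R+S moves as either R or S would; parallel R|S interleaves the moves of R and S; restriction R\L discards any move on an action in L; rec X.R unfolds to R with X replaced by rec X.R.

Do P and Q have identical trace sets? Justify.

trace-distinct — witness ⟨a⟩

LTS(P): 5 reachable states
  s0 = rec X. (0 + 0 + (0 + 0))\{a} + (b.b.X + b.a.0) + (b.(X + 0) + a.0\{a})\{b} ⊢ -a-> s1, -b-> s2, -b-> s3
  s1 = 0\{a}\{b} ⊢ stopped
  s2 = a.0 ⊢ -a-> s4
  s3 = b.(rec X. (0 + 0 + (0 + 0))\{a} + (b.b.X + b.a.0) + (b.(X + 0) + a.0\{a})\{b}) ⊢ -b-> s0
  s4 = 0 ⊢ stopped
LTS(Q): 4 reachable states
  t0 = rec X. (0 + 0 + (0 + 0))\{a} + (b.b.X + b.a.0) + (b.(X + 0) + b.0\{a})\{b} ⊢ -b-> t1, -b-> t2
  t1 = a.0 ⊢ -a-> t3
  t2 = b.(rec X. (0 + 0 + (0 + 0))\{a} + (b.b.X + b.a.0) + (b.(X + 0) + b.0\{a})\{b}) ⊢ -b-> t0
  t3 = 0 ⊢ stopped
Executing a from P (initial set {s0}):
  step 1 (a): {s1}
  P completes σ.
Executing a from Q (initial set {t0}):
  step 1 (a): ∅ (Q stuck)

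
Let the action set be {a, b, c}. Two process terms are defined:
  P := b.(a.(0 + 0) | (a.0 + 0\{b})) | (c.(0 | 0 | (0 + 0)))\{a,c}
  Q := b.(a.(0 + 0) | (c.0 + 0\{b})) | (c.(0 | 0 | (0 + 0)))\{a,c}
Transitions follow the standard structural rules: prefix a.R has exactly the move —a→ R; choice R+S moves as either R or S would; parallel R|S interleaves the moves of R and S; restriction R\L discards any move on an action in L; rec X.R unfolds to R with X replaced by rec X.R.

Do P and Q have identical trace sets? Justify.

P's transition system — 5 states:
  s0 = b.(a.(0 + 0) | (a.0 + 0\{b})) | (c.(0 | 0 | (0 + 0)))\{a,c} has moves =b=> s1
  s1 = a.(0 + 0) | (a.0 + 0\{b}) | (c.(0 | 0 | (0 + 0)))\{a,c} has moves =a=> s2, =a=> s3
  s2 = (0 + 0) | (a.0 + 0\{b}) | (c.(0 | 0 | (0 + 0)))\{a,c} has moves =a=> s4
  s3 = a.(0 + 0) | 0 | (c.(0 | 0 | (0 + 0)))\{a,c} has moves =a=> s4
  s4 = (0 + 0) | 0 | (c.(0 | 0 | (0 + 0)))\{a,c} has moves ·
Q's transition system — 5 states:
  t0 = b.(a.(0 + 0) | (c.0 + 0\{b})) | (c.(0 | 0 | (0 + 0)))\{a,c} has moves =b=> t1
  t1 = a.(0 + 0) | (c.0 + 0\{b}) | (c.(0 | 0 | (0 + 0)))\{a,c} has moves =a=> t2, =c=> t3
  t2 = (0 + 0) | (c.0 + 0\{b}) | (c.(0 | 0 | (0 + 0)))\{a,c} has moves =c=> t4
  t3 = a.(0 + 0) | 0 | (c.(0 | 0 | (0 + 0)))\{a,c} has moves =a=> t4
  t4 = (0 + 0) | 0 | (c.(0 | 0 | (0 + 0)))\{a,c} has moves ·
Trace ⟨baa⟩ through P, begin at {s0}:
  [1] b ⇒ {s1}
  [2] a ⇒ {s2, s3}
  [3] a ⇒ {s4}
  ✓ P
Trace ⟨baa⟩ through Q, begin at {t0}:
  [1] b ⇒ {t1}
  [2] a ⇒ {t2}
  [3] a ⇒ ∅  — Q cannot continue

trace-distinct — witness ⟨baa⟩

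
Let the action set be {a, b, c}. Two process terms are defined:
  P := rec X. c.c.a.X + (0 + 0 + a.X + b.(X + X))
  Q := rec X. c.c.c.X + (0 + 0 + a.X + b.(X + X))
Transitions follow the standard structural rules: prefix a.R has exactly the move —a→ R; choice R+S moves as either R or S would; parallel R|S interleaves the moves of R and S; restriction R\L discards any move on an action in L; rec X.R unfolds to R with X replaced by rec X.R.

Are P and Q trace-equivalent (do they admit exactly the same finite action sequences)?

trace-distinct — witness ⟨cca⟩

Reachable graph of P (4 states):
  s0 = rec X. c.c.a.X + (0 + 0 + a.X + b.(X + X)) has moves —a→ s0, —b→ s1, —c→ s2
  s1 = (rec X. c.c.a.X + (0 + 0 + a.X + b.(X + X))) + (rec X. c.c.a.X + (0 + 0 + a.X + b.(X + X))) has moves —a→ s0, —b→ s1, —c→ s2
  s2 = c.a.(rec X. c.c.a.X + (0 + 0 + a.X + b.(X + X))) has moves —c→ s3
  s3 = a.(rec X. c.c.a.X + (0 + 0 + a.X + b.(X + X))) has moves —a→ s0
Reachable graph of Q (4 states):
  t0 = rec X. c.c.c.X + (0 + 0 + a.X + b.(X + X)) has moves —a→ t0, —b→ t1, —c→ t2
  t1 = (rec X. c.c.c.X + (0 + 0 + a.X + b.(X + X))) + (rec X. c.c.c.X + (0 + 0 + a.X + b.(X + X))) has moves —a→ t0, —b→ t1, —c→ t2
  t2 = c.c.(rec X. c.c.c.X + (0 + 0 + a.X + b.(X + X))) has moves —c→ t3
  t3 = c.(rec X. c.c.c.X + (0 + 0 + a.X + b.(X + X))) has moves —c→ t0
Run σ = ⟨cca⟩ on P: start {s0}
  [1] c ⇒ {s2}
  [2] c ⇒ {s3}
  [3] a ⇒ {s0}
  ✓ P
Run σ = ⟨cca⟩ on Q: start {t0}
  [1] c ⇒ {t2}
  [2] c ⇒ {t3}
  [3] a ⇒ ∅  — Q cannot continue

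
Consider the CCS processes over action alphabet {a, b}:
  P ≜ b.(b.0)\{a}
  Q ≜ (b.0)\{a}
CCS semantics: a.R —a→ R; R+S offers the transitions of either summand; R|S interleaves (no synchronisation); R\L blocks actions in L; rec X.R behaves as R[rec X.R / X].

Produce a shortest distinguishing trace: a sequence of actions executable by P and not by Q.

LTS(P): 3 reachable states
  s0 = b.(b.0)\{a} | ··b··> s1
  s1 = (b.0)\{a} | ··b··> s2
  s2 = 0\{a} | ·
LTS(Q): 2 reachable states
  t0 = (b.0)\{a} | ··b··> t1
  t1 = 0\{a} | ·
Trace ⟨bb⟩ through P, begin at {s0}:
  after b @ step 1: {s1}
  after b @ step 2: {s2}
  — P admits the full trace.
Trace ⟨bb⟩ through Q, begin at {t0}:
  after b @ step 1: {t1}
  after b @ step 2: ∅  — Q cannot continue

bb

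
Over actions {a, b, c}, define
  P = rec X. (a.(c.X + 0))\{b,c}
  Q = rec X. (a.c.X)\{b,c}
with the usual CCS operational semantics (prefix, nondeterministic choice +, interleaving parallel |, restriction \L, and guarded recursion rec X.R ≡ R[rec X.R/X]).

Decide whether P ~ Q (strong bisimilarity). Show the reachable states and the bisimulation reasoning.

P ~ Q

Reachable graph of P (2 states):
  u0 = rec X. (a.(c.X + 0))\{b,c} → =a=> u1
  u1 = (c.(rec X. (a.(c.X + 0))\{b,c}) + 0)\{b,c} → ·
Reachable graph of Q (2 states):
  v0 = rec X. (a.c.X)\{b,c} → =a=> v1
  v1 = (c.(rec X. (a.c.X)\{b,c}))\{b,c} → ·
Partition-refinement fixed point:
  B0 = {u0, v0}
  B1 = {u1, v1}
u0 ∈ B0, v0 ∈ B0 → same block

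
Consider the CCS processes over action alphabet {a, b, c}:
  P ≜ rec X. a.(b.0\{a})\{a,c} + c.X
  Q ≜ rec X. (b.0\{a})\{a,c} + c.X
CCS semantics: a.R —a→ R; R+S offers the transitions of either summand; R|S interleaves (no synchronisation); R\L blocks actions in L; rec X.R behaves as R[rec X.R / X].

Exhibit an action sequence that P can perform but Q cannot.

P's transition system — 3 states:
  u0 = rec X. a.(b.0\{a})\{a,c} + c.X :: —a→ u1, —c→ u0
  u1 = (b.0\{a})\{a,c} :: —b→ u2
  u2 = 0\{a}\{a,c} :: (no moves)
Q's transition system — 2 states:
  v0 = rec X. (b.0\{a})\{a,c} + c.X :: —b→ v1, —c→ v0
  v1 = 0\{a}\{a,c} :: (no moves)
Run σ = ⟨a⟩ on P: start {u0}
  after a @ step 1: {u1}
  — P admits the full trace.
Run σ = ⟨a⟩ on Q: start {v0}
  after a @ step 1: ∅ (Q stuck)

a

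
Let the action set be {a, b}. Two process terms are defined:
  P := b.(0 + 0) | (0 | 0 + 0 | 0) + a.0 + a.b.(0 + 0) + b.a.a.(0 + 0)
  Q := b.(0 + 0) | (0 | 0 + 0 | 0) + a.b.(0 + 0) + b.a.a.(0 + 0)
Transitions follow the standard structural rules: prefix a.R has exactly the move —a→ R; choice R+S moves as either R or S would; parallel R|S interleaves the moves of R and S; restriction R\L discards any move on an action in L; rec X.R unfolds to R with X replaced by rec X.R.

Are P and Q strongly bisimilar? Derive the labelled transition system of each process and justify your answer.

NO

P's transition system — 7 states:
  m0 = b.(0 + 0) | (0 | 0 + 0 | 0) + a.0 + a.b.(0 + 0) + b.a.a.(0 + 0) → --a--▸ m1, --a--▸ m2, --b--▸ m3, --b--▸ m4
  m1 = 0 → ·
  m2 = b.(0 + 0) → --b--▸ m5
  m3 = (0 + 0) | (0 | 0 + 0 | 0) → ·
  m4 = a.a.(0 + 0) → --a--▸ m6
  m5 = 0 + 0 → ·
  m6 = a.(0 + 0) → --a--▸ m5
Q's transition system — 6 states:
  n0 = b.(0 + 0) | (0 | 0 + 0 | 0) + a.b.(0 + 0) + b.a.a.(0 + 0) → --a--▸ n1, --b--▸ n2, --b--▸ n3
  n1 = b.(0 + 0) → --b--▸ n4
  n2 = (0 + 0) | (0 | 0 + 0 | 0) → ·
  n3 = a.a.(0 + 0) → --a--▸ n5
  n4 = 0 + 0 → ·
  n5 = a.(0 + 0) → --a--▸ n4
Bisimilarity quotient blocks:
  B0 = {m0}
  B1 = {m4, n3}
  B2 = {m6, n5}
  B3 = {m1, m3, m5, n2, n4}
  B4 = {m2, n1}
  B5 = {n0}
m0 ∈ B0, n0 ∈ B5 → different blocks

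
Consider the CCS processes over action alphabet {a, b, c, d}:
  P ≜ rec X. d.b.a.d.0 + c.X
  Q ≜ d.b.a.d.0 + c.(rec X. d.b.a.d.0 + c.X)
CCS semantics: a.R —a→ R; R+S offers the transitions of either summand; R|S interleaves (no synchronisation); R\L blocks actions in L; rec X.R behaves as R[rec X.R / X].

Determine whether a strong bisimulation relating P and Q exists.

P's transition system — 5 states:
  s0 = rec X. d.b.a.d.0 + c.X :: =c=> s0, =d=> s1
  s1 = b.a.d.0 :: =b=> s2
  s2 = a.d.0 :: =a=> s3
  s3 = d.0 :: =d=> s4
  s4 = 0 :: (no moves)
Q's transition system — 6 states:
  t0 = d.b.a.d.0 + c.(rec X. d.b.a.d.0 + c.X) :: =c=> t1, =d=> t2
  t1 = rec X. d.b.a.d.0 + c.X :: =c=> t1, =d=> t2
  t2 = b.a.d.0 :: =b=> t3
  t3 = a.d.0 :: =a=> t4
  t4 = d.0 :: =d=> t5
  t5 = 0 :: (no moves)
Coarsest stable partition (strong bisimilarity classes):
  B0 = {s0, t0, t1}
  B1 = {s1, t2}
  B2 = {s2, t3}
  B3 = {s3, t4}
  B4 = {s4, t5}
s0 ∈ B0, t0 ∈ B0 → same block

YES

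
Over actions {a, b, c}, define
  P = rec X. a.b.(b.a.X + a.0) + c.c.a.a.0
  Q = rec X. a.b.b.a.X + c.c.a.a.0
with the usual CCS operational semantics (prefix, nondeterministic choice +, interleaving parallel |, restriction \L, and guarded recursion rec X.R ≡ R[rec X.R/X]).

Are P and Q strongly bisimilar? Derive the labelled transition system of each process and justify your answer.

NO

P's transition system — 8 states:
  s0 = rec X. a.b.(b.a.X + a.0) + c.c.a.a.0 :: ··a··> s1, ··c··> s2
  s1 = b.(b.a.(rec X. a.b.(b.a.X + a.0) + c.c.a.a.0) + a.0) :: ··b··> s3
  s2 = c.a.a.0 :: ··c··> s4
  s3 = b.a.(rec X. a.b.(b.a.X + a.0) + c.c.a.a.0) + a.0 :: ··a··> s5, ··b··> s6
  s4 = a.a.0 :: ··a··> s7
  s5 = 0 :: ·
  s6 = a.(rec X. a.b.(b.a.X + a.0) + c.c.a.a.0) :: ··a··> s0
  s7 = a.0 :: ··a··> s5
Q's transition system — 8 states:
  t0 = rec X. a.b.b.a.X + c.c.a.a.0 :: ··a··> t1, ··c··> t2
  t1 = b.b.a.(rec X. a.b.b.a.X + c.c.a.a.0) :: ··b··> t3
  t2 = c.a.a.0 :: ··c··> t4
  t3 = b.a.(rec X. a.b.b.a.X + c.c.a.a.0) :: ··b··> t5
  t4 = a.a.0 :: ··a··> t6
  t5 = a.(rec X. a.b.b.a.X + c.c.a.a.0) :: ··a··> t0
  t6 = a.0 :: ··a··> t7
  t7 = 0 :: ·
Coarsest stable partition (strong bisimilarity classes):
  B0 = {s0}
  B1 = {s1}
  B2 = {s3}
  B3 = {s6}
  B4 = {s5, t7}
  B5 = {s2, t2}
  B6 = {s4, t4}
  B7 = {s7, t6}
  B8 = {t0}
  B9 = {t1}
  B10 = {t3}
  B11 = {t5}
s0 ∈ B0, t0 ∈ B8 → different blocks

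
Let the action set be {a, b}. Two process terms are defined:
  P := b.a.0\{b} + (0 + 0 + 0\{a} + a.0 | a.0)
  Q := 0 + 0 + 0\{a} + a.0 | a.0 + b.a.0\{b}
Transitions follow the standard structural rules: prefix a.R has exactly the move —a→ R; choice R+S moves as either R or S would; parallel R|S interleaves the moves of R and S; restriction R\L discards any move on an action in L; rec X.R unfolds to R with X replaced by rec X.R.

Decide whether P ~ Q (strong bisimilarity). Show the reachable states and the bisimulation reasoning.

P ~ Q

Reachable graph of P (6 states):
  m0 = b.a.0\{b} + (0 + 0 + 0\{a} + a.0 | a.0) → -a-> m1, -a-> m2, -b-> m3
  m1 = 0 | a.0 → -a-> m4
  m2 = a.0 | 0 → -a-> m4
  m3 = a.0\{b} → -a-> m5
  m4 = 0 | 0 → ·
  m5 = 0\{b} → ·
Reachable graph of Q (6 states):
  n0 = 0 + 0 + 0\{a} + a.0 | a.0 + b.a.0\{b} → -a-> n1, -a-> n2, -b-> n3
  n1 = 0 | a.0 → -a-> n4
  n2 = a.0 | 0 → -a-> n4
  n3 = a.0\{b} → -a-> n5
  n4 = 0 | 0 → ·
  n5 = 0\{b} → ·
Coarsest stable partition (strong bisimilarity classes):
  B0 = {m0, n0}
  B1 = {m1, m2, m3, n1, n2, n3}
  B2 = {m4, m5, n4, n5}
m0 ∈ B0, n0 ∈ B0 → same block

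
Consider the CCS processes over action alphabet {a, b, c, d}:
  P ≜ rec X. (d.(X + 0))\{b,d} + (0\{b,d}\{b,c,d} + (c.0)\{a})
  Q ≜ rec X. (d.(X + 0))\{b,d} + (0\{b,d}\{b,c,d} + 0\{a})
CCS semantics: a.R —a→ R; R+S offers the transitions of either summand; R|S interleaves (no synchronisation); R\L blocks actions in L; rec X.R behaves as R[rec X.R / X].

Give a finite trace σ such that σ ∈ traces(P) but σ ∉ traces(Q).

c

LTS(P): 2 reachable states
  p0 = rec X. (d.(X + 0))\{b,d} + (0\{b,d}\{b,c,d} + (c.0)\{a}) | —c→ p1
  p1 = 0\{a} | (no moves)
LTS(Q): 1 reachable states
  q0 = rec X. (d.(X + 0))\{b,d} + (0\{b,d}\{b,c,d} + 0\{a}) | (no moves)
Trace ⟨c⟩ through P, begin at {p0}:
  [1] c ⇒ {p1}
  — P admits the full trace.
Trace ⟨c⟩ through Q, begin at {q0}:
  [1] c ⇒ ∅  — Q cannot continue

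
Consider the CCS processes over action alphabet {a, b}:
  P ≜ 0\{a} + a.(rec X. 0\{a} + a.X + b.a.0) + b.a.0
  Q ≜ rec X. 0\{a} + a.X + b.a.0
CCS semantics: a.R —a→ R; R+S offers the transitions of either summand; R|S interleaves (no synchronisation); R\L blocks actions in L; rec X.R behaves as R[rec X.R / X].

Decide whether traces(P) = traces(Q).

Reachable graph of P (4 states):
  m0 = 0\{a} + a.(rec X. 0\{a} + a.X + b.a.0) + b.a.0 | -a-> m1, -b-> m2
  m1 = rec X. 0\{a} + a.X + b.a.0 | -a-> m1, -b-> m2
  m2 = a.0 | -a-> m3
  m3 = 0 | ·
Reachable graph of Q (3 states):
  n0 = rec X. 0\{a} + a.X + b.a.0 | -a-> n0, -b-> n1
  n1 = a.0 | -a-> n2
  n2 = 0 | ·
Partition-refinement fixed point:
  B0 = {m0, m1, n0}
  B1 = {m2, n1}
  B2 = {m3, n2}
m0 ∈ B0, n0 ∈ B0 → same block
Bisimilar ⇒ trace-equivalent.

traces(P) = traces(Q)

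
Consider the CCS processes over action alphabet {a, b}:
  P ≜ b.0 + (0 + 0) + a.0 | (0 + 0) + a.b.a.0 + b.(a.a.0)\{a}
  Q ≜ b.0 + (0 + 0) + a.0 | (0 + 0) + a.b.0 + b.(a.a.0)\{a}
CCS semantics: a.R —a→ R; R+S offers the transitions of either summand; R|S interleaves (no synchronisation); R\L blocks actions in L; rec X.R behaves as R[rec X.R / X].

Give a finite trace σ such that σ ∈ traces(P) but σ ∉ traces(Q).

aba

P's transition system — 6 states:
  p0 = b.0 + (0 + 0) + a.0 | (0 + 0) + a.b.a.0 + b.(a.a.0)\{a} :: --a--▸ p1, --a--▸ p2, --b--▸ p3, --b--▸ p4
  p1 = 0 | (0 + 0) :: ∅
  p2 = b.a.0 :: --b--▸ p5
  p3 = (a.a.0)\{a} :: ∅
  p4 = 0 :: ∅
  p5 = a.0 :: --a--▸ p4
Q's transition system — 5 states:
  q0 = b.0 + (0 + 0) + a.0 | (0 + 0) + a.b.0 + b.(a.a.0)\{a} :: --a--▸ q1, --a--▸ q2, --b--▸ q3, --b--▸ q4
  q1 = 0 | (0 + 0) :: ∅
  q2 = b.0 :: --b--▸ q4
  q3 = (a.a.0)\{a} :: ∅
  q4 = 0 :: ∅
Executing aba from P (initial set {p0}):
  step 1 (a): {p1, p2}
  step 2 (b): {p5}
  step 3 (a): {p4}
  P completes σ.
Executing aba from Q (initial set {q0}):
  step 1 (a): {q1, q2}
  step 2 (b): {q4}
  step 3 (a): ∅  — Q cannot continue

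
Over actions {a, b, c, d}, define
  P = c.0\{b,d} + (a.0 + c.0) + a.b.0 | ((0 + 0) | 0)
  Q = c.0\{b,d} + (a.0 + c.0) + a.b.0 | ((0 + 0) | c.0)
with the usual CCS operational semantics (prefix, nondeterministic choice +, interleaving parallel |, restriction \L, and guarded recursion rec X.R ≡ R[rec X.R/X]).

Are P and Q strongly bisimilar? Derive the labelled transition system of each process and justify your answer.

P ≁ Q

P's transition system — 5 states:
  u0 = c.0\{b,d} + (a.0 + c.0) + a.b.0 | ((0 + 0) | 0) → -a-> u1, -a-> u2, -c-> u1, -c-> u3
  u1 = 0 → (no moves)
  u2 = b.0 | ((0 + 0) | 0) → -b-> u4
  u3 = 0\{b,d} → (no moves)
  u4 = 0 | ((0 + 0) | 0) → (no moves)
Q's transition system — 8 states:
  v0 = c.0\{b,d} + (a.0 + c.0) + a.b.0 | ((0 + 0) | c.0) → -a-> v1, -a-> v2, -c-> v1, -c-> v3, -c-> v4
  v1 = 0 → (no moves)
  v2 = b.0 | ((0 + 0) | c.0) → -b-> v5, -c-> v6
  v3 = 0\{b,d} → (no moves)
  v4 = a.b.0 | ((0 + 0) | 0) → -a-> v6
  v5 = 0 | ((0 + 0) | c.0) → -c-> v7
  v6 = b.0 | ((0 + 0) | 0) → -b-> v7
  v7 = 0 | ((0 + 0) | 0) → (no moves)
Coarsest stable partition (strong bisimilarity classes):
  B0 = {u0}
  B1 = {u1, u3, u4, v1, v3, v7}
  B2 = {u2, v6}
  B3 = {v0}
  B4 = {v2}
  B5 = {v5}
  B6 = {v4}
u0 ∈ B0, v0 ∈ B3 → different blocks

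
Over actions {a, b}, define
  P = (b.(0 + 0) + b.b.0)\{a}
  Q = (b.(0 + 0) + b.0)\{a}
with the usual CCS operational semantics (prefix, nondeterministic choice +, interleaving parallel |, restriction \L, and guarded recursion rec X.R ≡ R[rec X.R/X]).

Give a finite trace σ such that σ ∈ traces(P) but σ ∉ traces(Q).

Reachable graph of P (4 states):
  p0 = (b.(0 + 0) + b.b.0)\{a} :: -b-> p1, -b-> p2
  p1 = (0 + 0)\{a} :: ·
  p2 = (b.0)\{a} :: -b-> p3
  p3 = 0\{a} :: ·
Reachable graph of Q (3 states):
  q0 = (b.(0 + 0) + b.0)\{a} :: -b-> q1, -b-> q2
  q1 = (0 + 0)\{a} :: ·
  q2 = 0\{a} :: ·
Run σ = ⟨bb⟩ on P: start {p0}
  [1] b ⇒ {p1, p2}
  [2] b ⇒ {p3}
  ✓ P
Run σ = ⟨bb⟩ on Q: start {q0}
  [1] b ⇒ {q1, q2}
  [2] b ⇒ ∅ (Q stuck)

bb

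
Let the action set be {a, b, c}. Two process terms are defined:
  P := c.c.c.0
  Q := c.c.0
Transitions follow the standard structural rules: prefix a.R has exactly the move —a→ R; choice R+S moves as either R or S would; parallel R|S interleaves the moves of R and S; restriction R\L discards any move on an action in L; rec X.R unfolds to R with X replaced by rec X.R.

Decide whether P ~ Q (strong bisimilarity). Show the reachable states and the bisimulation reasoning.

Reachable graph of P (4 states):
  m0 = c.c.c.0 | =c=> m1
  m1 = c.c.0 | =c=> m2
  m2 = c.0 | =c=> m3
  m3 = 0 | deadlocked
Reachable graph of Q (3 states):
  n0 = c.c.0 | =c=> n1
  n1 = c.0 | =c=> n2
  n2 = 0 | deadlocked
Bisimilarity quotient blocks:
  B0 = {m0}
  B1 = {m1, n0}
  B2 = {m2, n1}
  B3 = {m3, n2}
m0 ∈ B0, n0 ∈ B1 → different blocks

NO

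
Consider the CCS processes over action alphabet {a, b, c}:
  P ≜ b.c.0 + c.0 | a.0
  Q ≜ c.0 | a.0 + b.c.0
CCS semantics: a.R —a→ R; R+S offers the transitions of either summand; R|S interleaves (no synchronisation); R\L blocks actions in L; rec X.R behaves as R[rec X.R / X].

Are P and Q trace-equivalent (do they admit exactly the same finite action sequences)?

P's transition system — 6 states:
  p0 = b.c.0 + c.0 | a.0 :: =a=> p1, =b=> p2, =c=> p3
  p1 = c.0 | 0 :: =c=> p4
  p2 = c.0 :: =c=> p5
  p3 = 0 | a.0 :: =a=> p4
  p4 = 0 | 0 :: deadlocked
  p5 = 0 :: deadlocked
Q's transition system — 6 states:
  q0 = c.0 | a.0 + b.c.0 :: =a=> q1, =b=> q2, =c=> q3
  q1 = c.0 | 0 :: =c=> q4
  q2 = c.0 :: =c=> q5
  q3 = 0 | a.0 :: =a=> q4
  q4 = 0 | 0 :: deadlocked
  q5 = 0 :: deadlocked
Coarsest stable partition (strong bisimilarity classes):
  B0 = {p0, q0}
  B1 = {p1, p2, q1, q2}
  B2 = {p4, p5, q4, q5}
  B3 = {p3, q3}
p0 ∈ B0, q0 ∈ B0 → same block
Bisimilar ⇒ trace-equivalent.

traces(P) = traces(Q)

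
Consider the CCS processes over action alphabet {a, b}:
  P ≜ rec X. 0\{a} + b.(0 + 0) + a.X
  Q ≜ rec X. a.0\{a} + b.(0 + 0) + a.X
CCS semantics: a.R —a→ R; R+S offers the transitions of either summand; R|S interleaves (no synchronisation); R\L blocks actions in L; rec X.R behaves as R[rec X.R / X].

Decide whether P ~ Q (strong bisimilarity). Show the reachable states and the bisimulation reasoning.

P's transition system — 2 states:
  p0 = rec X. 0\{a} + b.(0 + 0) + a.X → --a--▸ p0, --b--▸ p1
  p1 = 0 + 0 → ∅
Q's transition system — 3 states:
  q0 = rec X. a.0\{a} + b.(0 + 0) + a.X → --a--▸ q0, --a--▸ q1, --b--▸ q2
  q1 = 0\{a} → ∅
  q2 = 0 + 0 → ∅
Bisimilarity quotient blocks:
  B0 = {p0}
  B1 = {p1, q1, q2}
  B2 = {q0}
p0 ∈ B0, q0 ∈ B2 → different blocks

not bisimilar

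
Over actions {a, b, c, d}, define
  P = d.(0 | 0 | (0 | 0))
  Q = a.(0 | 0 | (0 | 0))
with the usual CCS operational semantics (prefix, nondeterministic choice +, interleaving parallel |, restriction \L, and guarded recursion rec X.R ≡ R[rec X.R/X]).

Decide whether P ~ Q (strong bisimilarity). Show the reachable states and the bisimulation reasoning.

NO

Reachable graph of P (2 states):
  p0 = d.(0 | 0 | (0 | 0)) → =d=> p1
  p1 = 0 | 0 | (0 | 0) → ·
Reachable graph of Q (2 states):
  q0 = a.(0 | 0 | (0 | 0)) → =a=> q1
  q1 = 0 | 0 | (0 | 0) → ·
Partition-refinement fixed point:
  B0 = {p0}
  B1 = {p1, q1}
  B2 = {q0}
p0 ∈ B0, q0 ∈ B2 → different blocks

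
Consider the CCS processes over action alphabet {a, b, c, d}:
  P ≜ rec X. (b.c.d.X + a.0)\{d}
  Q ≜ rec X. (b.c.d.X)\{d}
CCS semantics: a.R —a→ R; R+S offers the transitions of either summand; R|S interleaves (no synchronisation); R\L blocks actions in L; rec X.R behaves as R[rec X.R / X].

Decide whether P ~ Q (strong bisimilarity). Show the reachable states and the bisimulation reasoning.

P's transition system — 4 states:
  p0 = rec X. (b.c.d.X + a.0)\{d} ⊢ --a--▸ p1, --b--▸ p2
  p1 = 0\{d} ⊢ deadlocked
  p2 = (c.d.(rec X. (b.c.d.X + a.0)\{d}))\{d} ⊢ --c--▸ p3
  p3 = (d.(rec X. (b.c.d.X + a.0)\{d}))\{d} ⊢ deadlocked
Q's transition system — 3 states:
  q0 = rec X. (b.c.d.X)\{d} ⊢ --b--▸ q1
  q1 = (c.d.(rec X. (b.c.d.X)\{d}))\{d} ⊢ --c--▸ q2
  q2 = (d.(rec X. (b.c.d.X)\{d}))\{d} ⊢ deadlocked
Bisimilarity quotient blocks:
  B0 = {p0}
  B1 = {p2, q1}
  B2 = {p1, p3, q2}
  B3 = {q0}
p0 ∈ B0, q0 ∈ B3 → different blocks

NO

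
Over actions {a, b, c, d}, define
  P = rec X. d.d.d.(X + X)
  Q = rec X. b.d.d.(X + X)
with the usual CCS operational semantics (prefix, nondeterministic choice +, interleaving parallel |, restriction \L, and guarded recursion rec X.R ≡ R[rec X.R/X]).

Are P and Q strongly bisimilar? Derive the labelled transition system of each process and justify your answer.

LTS(P): 4 reachable states
  p0 = rec X. d.d.d.(X + X) → --d--▸ p1
  p1 = d.d.((rec X. d.d.d.(X + X)) + (rec X. d.d.d.(X + X))) → --d--▸ p2
  p2 = d.((rec X. d.d.d.(X + X)) + (rec X. d.d.d.(X + X))) → --d--▸ p3
  p3 = (rec X. d.d.d.(X + X)) + (rec X. d.d.d.(X + X)) → --d--▸ p1
LTS(Q): 4 reachable states
  q0 = rec X. b.d.d.(X + X) → --b--▸ q1
  q1 = d.d.((rec X. b.d.d.(X + X)) + (rec X. b.d.d.(X + X))) → --d--▸ q2
  q2 = d.((rec X. b.d.d.(X + X)) + (rec X. b.d.d.(X + X))) → --d--▸ q3
  q3 = (rec X. b.d.d.(X + X)) + (rec X. b.d.d.(X + X)) → --b--▸ q1
Coarsest stable partition (strong bisimilarity classes):
  B0 = {p0, p1, p2, p3}
  B1 = {q0, q3}
  B2 = {q1}
  B3 = {q2}
p0 ∈ B0, q0 ∈ B1 → different blocks

NO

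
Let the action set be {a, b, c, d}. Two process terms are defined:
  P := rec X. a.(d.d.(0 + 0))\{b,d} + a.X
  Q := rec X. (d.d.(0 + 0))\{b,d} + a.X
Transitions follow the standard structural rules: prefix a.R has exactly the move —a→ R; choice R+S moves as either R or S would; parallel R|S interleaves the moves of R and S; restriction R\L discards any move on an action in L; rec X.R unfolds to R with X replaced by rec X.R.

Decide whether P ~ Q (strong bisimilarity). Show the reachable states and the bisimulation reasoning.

not bisimilar

P's transition system — 2 states:
  s0 = rec X. a.(d.d.(0 + 0))\{b,d} + a.X → =a=> s0, =a=> s1
  s1 = (d.d.(0 + 0))\{b,d} → stopped
Q's transition system — 1 states:
  t0 = rec X. (d.d.(0 + 0))\{b,d} + a.X → =a=> t0
Bisimilarity quotient blocks:
  B0 = {s0}
  B1 = {s1}
  B2 = {t0}
s0 ∈ B0, t0 ∈ B2 → different blocks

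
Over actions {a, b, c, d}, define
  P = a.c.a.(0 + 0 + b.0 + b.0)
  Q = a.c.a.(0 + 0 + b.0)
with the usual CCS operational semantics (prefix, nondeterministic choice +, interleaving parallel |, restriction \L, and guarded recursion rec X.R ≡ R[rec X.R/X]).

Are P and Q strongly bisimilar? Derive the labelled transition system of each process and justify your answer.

LTS(P): 5 reachable states
  s0 = a.c.a.(0 + 0 + b.0 + b.0) → -a-> s1
  s1 = c.a.(0 + 0 + b.0 + b.0) → -c-> s2
  s2 = a.(0 + 0 + b.0 + b.0) → -a-> s3
  s3 = 0 + 0 + b.0 + b.0 → -b-> s4
  s4 = 0 → stopped
LTS(Q): 5 reachable states
  t0 = a.c.a.(0 + 0 + b.0) → -a-> t1
  t1 = c.a.(0 + 0 + b.0) → -c-> t2
  t2 = a.(0 + 0 + b.0) → -a-> t3
  t3 = 0 + 0 + b.0 → -b-> t4
  t4 = 0 → stopped
Bisimilarity quotient blocks:
  B0 = {s0, t0}
  B1 = {s1, t1}
  B2 = {s2, t2}
  B3 = {s3, t3}
  B4 = {s4, t4}
s0 ∈ B0, t0 ∈ B0 → same block

bisimilar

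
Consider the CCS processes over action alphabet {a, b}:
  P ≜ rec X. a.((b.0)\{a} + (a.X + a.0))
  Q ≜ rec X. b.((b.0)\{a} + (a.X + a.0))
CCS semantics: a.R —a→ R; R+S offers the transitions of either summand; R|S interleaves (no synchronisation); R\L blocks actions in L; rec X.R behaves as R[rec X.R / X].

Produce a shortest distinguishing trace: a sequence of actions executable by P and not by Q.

P's transition system — 4 states:
  p0 = rec X. a.((b.0)\{a} + (a.X + a.0)) ⊢ —a→ p1
  p1 = (b.0)\{a} + (a.(rec X. a.((b.0)\{a} + (a.X + a.0))) + a.0) ⊢ —a→ p0, —a→ p2, —b→ p3
  p2 = 0 ⊢ (no moves)
  p3 = 0\{a} ⊢ (no moves)
Q's transition system — 4 states:
  q0 = rec X. b.((b.0)\{a} + (a.X + a.0)) ⊢ —b→ q1
  q1 = (b.0)\{a} + (a.(rec X. b.((b.0)\{a} + (a.X + a.0))) + a.0) ⊢ —a→ q0, —a→ q2, —b→ q3
  q2 = 0 ⊢ (no moves)
  q3 = 0\{a} ⊢ (no moves)
Executing a from P (initial set {p0}):
  step 1 (a): {p1}
  ✓ P
Executing a from Q (initial set {q0}):
  step 1 (a): no successor for Q

a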